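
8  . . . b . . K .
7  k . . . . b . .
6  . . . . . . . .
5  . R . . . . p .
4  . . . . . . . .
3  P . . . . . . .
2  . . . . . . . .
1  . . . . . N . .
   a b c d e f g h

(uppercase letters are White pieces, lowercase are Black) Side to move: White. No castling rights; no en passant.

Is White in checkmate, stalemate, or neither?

neither

White to move; white king on g8.
In check: yes, from the black bishop on f7.
Legal moves for White: Kh8, Kf8, Kh7, Kg7, Kxf7.
White is in check but has 5 legal moves → neither.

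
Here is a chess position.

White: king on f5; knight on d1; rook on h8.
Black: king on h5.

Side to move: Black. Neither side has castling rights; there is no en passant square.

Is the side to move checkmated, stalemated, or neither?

Black to move; black king on h5.
In check: yes, from the white rook on h8.
King squares — g4: attacked by Kf5; h4: attacked by Rh8; g5: attacked by Kf5; g6: attacked by Kf5; h6: attacked by Rh8.
Legal moves for Black: none.
In check with no legal moves → checkmate.

checkmate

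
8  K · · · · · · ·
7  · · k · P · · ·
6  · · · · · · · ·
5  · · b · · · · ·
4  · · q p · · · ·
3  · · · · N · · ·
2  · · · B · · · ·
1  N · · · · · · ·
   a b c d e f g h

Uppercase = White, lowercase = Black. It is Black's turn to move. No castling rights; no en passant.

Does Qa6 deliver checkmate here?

After Qa6: white king on a8; in check: yes, from the black queen on a6.
King squares — a7: attacked by Bc5; b7: attacked by Qa6; b8: attacked by Kc7.
White has no legal moves → checkmate.

yes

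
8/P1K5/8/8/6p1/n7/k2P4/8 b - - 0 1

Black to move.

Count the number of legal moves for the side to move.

Black to move; king on a2.
In check: no.
Legal moves: Nb5+, Nc4, Nc2, Nb1, Kb3, Kb2, Kb1, Ka1, g3.
Count: 9.

9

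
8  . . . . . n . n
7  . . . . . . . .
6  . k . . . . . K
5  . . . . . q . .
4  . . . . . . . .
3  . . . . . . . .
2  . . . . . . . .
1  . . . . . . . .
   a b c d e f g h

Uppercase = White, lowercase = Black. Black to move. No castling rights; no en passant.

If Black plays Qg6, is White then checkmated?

yes

After Qg6: white king on h6; in check: yes, from the black queen on g6.
King squares — g5: attacked by Qg6; h5: attacked by Qg6; g6: attacked by Nf8; g7: attacked by Qg6; h7: attacked by Qg6.
White has no legal moves → checkmate.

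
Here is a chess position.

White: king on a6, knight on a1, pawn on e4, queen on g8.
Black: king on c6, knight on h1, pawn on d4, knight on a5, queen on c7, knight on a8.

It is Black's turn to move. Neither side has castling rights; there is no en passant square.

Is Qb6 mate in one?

After Qb6: white king on a6; in check: yes, from the black queen on b6.
King squares — a5: attacked by Qb6; b5: attacked by Qb6; b6: attacked by Kc6; a7: attacked by Qb6; b7: attacked by Na5.
White has no legal moves → checkmate.

yes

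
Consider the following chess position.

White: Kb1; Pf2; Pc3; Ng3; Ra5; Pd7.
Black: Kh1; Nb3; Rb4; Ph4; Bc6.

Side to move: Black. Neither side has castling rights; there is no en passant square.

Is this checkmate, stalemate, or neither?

Black to move; black king on h1.
In check: yes, from the white knight on g3.
King squares — g1: available; g2: available; h2: available.
Legal moves for Black: Kh2, Kg2, Kg1, hxg3.
Black is in check but has 4 legal moves → neither.

neither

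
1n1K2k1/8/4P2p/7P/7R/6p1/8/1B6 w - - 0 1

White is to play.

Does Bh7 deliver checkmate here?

no

After Bh7: black king on g8; in check: yes, from the white bishop on h7.
Black has 4 legal replies: Kh8, Kf8, Kxh7, Kg7.
In check but a legal move exists → not checkmate.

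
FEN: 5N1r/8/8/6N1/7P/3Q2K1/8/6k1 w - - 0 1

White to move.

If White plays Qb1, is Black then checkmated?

yes

After Qb1: black king on g1; in check: yes, from the white queen on b1.
King squares — f1: attacked by Qb1; h1: attacked by Qb1; f2: attacked by Kg3; g2: attacked by Kg3; h2: attacked by Kg3.
Black has no legal moves → checkmate.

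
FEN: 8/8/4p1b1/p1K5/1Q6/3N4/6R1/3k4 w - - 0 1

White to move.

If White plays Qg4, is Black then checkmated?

yes

After Qg4: black king on d1; in check: yes, from the white queen on g4.
King squares — c1: attacked by Nd3; e1: attacked by Nd3; c2: attacked by Rg2; d2: attacked by Rg2; e2: attacked by Rg2.
Black has no legal moves → checkmate.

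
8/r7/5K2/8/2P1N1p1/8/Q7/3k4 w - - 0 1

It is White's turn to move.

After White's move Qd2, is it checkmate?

yes

After Qd2: black king on d1; in check: yes, from the white queen on d2.
King squares — c1: attacked by Qd2; e1: attacked by Qd2; c2: attacked by Qd2; d2: attacked by Ne4; e2: attacked by Qd2.
Black has no legal moves → checkmate.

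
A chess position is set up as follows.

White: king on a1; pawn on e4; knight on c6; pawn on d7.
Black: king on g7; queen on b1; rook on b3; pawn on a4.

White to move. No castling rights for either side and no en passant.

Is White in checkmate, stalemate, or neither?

White to move; white king on a1.
In check: yes, from the black queen on b1.
King squares — b1: attacked by Rb3; a2: attacked by Qb1; b2: attacked by Qb1.
Legal moves for White: none.
In check with no legal moves → checkmate.

checkmate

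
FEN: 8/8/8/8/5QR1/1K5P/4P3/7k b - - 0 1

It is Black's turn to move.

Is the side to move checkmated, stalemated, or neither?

Black to move; black king on h1.
In check: no.
King squares — g1: attacked by Rg4; g2: attacked by Rg4; h2: attacked by Qf4.
Legal moves for Black: none.
Not in check and no legal moves → stalemate.

stalemate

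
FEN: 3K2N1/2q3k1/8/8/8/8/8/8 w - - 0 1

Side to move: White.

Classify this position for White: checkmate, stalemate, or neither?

White to move; white king on d8.
In check: yes, from the black queen on c7.
Legal moves for White: Ke8, Kxc7.
White is in check but has 2 legal moves → neither.

neither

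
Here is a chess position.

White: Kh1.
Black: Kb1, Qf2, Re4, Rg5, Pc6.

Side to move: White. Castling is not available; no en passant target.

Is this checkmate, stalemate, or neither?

stalemate

White to move; white king on h1.
In check: no.
King squares — g1: attacked by Qf2; g2: attacked by Qf2; h2: attacked by Qf2.
Legal moves for White: none.
Not in check and no legal moves → stalemate.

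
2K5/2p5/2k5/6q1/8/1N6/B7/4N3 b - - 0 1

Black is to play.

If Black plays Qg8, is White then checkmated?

yes

After Qg8: white king on c8; in check: yes, from the black queen on g8.
King squares — b7: attacked by Kc6; c7: attacked by Kc6; d7: attacked by Kc6; b8: attacked by Qg8; d8: attacked by Qg8.
White has no legal moves → checkmate.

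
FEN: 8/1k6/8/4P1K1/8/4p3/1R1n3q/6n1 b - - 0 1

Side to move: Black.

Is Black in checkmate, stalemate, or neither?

neither

Black to move; black king on b7.
In check: yes, from the white rook on b2.
King squares — a6: available; b6: attacked by Rb2; c6: available; a7: available; c7: available; a8: available; b8: attacked by Rb2; c8: available.
Legal moves for Black: Kc8, Ka8, Kc7, Ka7, Kc6, Ka6, Nb3.
Black is in check but has 7 legal moves → neither.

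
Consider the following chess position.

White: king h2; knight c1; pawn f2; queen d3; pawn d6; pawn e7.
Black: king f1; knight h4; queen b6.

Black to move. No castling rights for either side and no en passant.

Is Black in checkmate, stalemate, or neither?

neither

Black to move; black king on f1.
In check: yes, from the white queen on d3.
Legal moves for Black: Kxf2, Ke1.
Black is in check but has 2 legal moves → neither.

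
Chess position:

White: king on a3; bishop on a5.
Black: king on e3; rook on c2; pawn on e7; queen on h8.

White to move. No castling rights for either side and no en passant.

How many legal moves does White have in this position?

White to move; king on a3.
In check: no.
Legal moves: Bd8, Bc7, Bb6+, Bb4, Bc3, Bd2+, Be1, Kb4, Ka4, Kb3.
Count: 10.

10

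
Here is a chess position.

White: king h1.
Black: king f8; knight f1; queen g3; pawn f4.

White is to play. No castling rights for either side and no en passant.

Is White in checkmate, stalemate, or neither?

White to move; white king on h1.
In check: no.
King squares — g1: attacked by Qg3; g2: attacked by Qg3; h2: attacked by Nf1.
Legal moves for White: none.
Not in check and no legal moves → stalemate.

stalemate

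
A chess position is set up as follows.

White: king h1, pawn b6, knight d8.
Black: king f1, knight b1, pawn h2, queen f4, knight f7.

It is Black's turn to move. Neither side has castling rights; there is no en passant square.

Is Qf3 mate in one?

After Qf3: white king on h1; in check: yes, from the black queen on f3.
White has 1 legal reply: Kxh2.
In check but a legal move exists → not checkmate.

no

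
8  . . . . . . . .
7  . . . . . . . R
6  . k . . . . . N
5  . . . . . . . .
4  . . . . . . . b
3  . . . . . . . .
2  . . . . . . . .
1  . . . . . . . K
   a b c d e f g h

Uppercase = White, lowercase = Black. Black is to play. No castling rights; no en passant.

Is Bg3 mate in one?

After Bg3: white king on h1; in check: no.
White is not in check, so this cannot be checkmate.

no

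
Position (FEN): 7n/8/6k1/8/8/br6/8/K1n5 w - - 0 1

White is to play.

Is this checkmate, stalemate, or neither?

White to move; white king on a1.
In check: no.
King squares — b1: attacked by Rb3; a2: attacked by Nc1; b2: attacked by Ba3.
Legal moves for White: none.
Not in check and no legal moves → stalemate.

stalemate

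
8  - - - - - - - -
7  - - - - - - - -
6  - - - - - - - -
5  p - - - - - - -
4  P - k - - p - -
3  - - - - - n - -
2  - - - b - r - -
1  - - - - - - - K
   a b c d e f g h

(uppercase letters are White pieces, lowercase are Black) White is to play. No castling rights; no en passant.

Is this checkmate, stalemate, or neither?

stalemate

White to move; white king on h1.
In check: no.
King squares — g1: attacked by Nf3; g2: attacked by Rf2; h2: attacked by Rf2.
Legal moves for White: none.
Not in check and no legal moves → stalemate.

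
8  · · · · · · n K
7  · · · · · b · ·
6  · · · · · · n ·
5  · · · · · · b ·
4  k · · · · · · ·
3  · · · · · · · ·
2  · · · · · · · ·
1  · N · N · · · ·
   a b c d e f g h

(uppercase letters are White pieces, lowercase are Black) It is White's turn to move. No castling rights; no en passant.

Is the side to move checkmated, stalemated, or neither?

neither

White to move; white king on h8.
In check: yes, from the black knight on g6.
King squares — g7: available; h7: available; g8: attacked by Bf7.
Legal moves for White: Kh7, Kg7.
White is in check but has 2 legal moves → neither.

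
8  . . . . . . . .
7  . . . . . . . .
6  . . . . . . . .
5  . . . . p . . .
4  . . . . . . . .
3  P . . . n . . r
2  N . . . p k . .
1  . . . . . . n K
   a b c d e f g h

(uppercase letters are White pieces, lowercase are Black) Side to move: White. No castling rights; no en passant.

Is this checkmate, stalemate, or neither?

checkmate

White to move; white king on h1.
In check: yes, from the black rook on h3.
King squares — g1: attacked by Kf2; g2: attacked by Kf2; h2: attacked by Rh3.
Legal moves for White: none.
In check with no legal moves → checkmate.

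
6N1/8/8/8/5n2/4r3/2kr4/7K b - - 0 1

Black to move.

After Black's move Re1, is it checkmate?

After Re1: white king on h1; in check: yes, from the black rook on e1.
King squares — g1: attacked by Re1; g2: attacked by Rd2; h2: attacked by Rd2.
White has no legal moves → checkmate.

yes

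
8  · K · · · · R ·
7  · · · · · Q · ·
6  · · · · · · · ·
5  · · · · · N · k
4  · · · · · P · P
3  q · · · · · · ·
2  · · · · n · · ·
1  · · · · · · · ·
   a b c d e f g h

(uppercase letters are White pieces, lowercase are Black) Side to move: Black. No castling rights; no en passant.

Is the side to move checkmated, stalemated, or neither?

checkmate

Black to move; black king on h5.
In check: yes, from the white queen on f7.
King squares — g4: attacked by Rg8; h4: attacked by Nf5; g5: attacked by Pf4; g6: attacked by Qf7; h6: attacked by Nf5.
Legal moves for Black: none.
In check with no legal moves → checkmate.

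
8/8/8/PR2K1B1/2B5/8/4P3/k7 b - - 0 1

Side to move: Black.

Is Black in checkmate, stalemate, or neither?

stalemate

Black to move; black king on a1.
In check: no.
King squares — b1: attacked by Rb5; a2: attacked by Bc4; b2: attacked by Rb5.
Legal moves for Black: none.
Not in check and no legal moves → stalemate.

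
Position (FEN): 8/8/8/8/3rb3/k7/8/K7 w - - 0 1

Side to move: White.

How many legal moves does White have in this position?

0

White to move; king on a1.
In check: no.
Legal moves: none.
Count: 0.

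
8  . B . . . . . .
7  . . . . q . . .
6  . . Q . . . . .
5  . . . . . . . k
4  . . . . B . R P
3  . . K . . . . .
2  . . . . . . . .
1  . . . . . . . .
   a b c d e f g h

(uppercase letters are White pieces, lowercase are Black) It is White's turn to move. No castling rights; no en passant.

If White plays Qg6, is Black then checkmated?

After Qg6: black king on h5; in check: yes, from the white queen on g6.
King squares — g4: attacked by Qg6; h4: attacked by Rg4; g5: attacked by Rg4; g6: attacked by Be4; h6: attacked by Qg6.
Black has no legal moves → checkmate.

yes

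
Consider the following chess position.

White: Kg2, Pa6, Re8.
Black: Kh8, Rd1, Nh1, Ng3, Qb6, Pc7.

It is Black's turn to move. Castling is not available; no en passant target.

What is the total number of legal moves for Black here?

Black to move; king on h8.
In check: yes, from the white rook on e8.
Legal moves: Kh7, Kg7.
Count: 2.

2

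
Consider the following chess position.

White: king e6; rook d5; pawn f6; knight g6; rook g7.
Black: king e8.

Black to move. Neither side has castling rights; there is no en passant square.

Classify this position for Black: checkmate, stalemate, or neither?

Black to move; black king on e8.
In check: no.
King squares — d7: attacked by Rd5; e7: attacked by Ke6; f7: attacked by Ke6; d8: attacked by Rd5; f8: attacked by Ng6.
Legal moves for Black: none.
Not in check and no legal moves → stalemate.

stalemate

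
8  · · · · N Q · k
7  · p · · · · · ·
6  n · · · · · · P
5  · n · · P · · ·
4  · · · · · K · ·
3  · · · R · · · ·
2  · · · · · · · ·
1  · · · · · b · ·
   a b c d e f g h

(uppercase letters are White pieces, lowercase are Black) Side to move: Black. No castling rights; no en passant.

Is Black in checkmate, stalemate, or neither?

Black to move; black king on h8.
In check: yes, from the white queen on f8.
King squares — g7: attacked by Ph6; h7: available; g8: attacked by Qf8.
Legal moves for Black: Kh7.
Black is in check but has 1 legal move → neither.

neither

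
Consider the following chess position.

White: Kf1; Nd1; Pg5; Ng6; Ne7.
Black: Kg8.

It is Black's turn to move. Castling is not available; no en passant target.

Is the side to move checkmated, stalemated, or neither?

neither

Black to move; black king on g8.
In check: yes, from the white knight on e7.
Legal moves for Black: Kh7, Kg7, Kf7.
Black is in check but has 3 legal moves → neither.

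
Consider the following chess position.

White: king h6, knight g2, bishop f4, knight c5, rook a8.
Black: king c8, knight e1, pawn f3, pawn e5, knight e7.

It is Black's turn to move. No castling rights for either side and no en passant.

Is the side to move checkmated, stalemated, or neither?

Black to move; black king on c8.
In check: yes, from the white rook on a8.
King squares — b7: attacked by Nc5; c7: available; d7: attacked by Nc5; b8: attacked by Ra8; d8: attacked by Ra8.
Legal moves for Black: Kc7.
Black is in check but has 1 legal move → neither.

neither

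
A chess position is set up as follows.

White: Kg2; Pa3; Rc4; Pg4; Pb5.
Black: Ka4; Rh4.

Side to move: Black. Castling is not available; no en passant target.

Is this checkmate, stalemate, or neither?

Black to move; black king on a4.
In check: yes, from the white rook on c4.
King squares — a3: available; b3: available; b4: attacked by Pa3; a5: available; b5: available.
Legal moves for Black: Kxb5, Ka5, Kb3, Kxa3.
Black is in check but has 4 legal moves → neither.

neither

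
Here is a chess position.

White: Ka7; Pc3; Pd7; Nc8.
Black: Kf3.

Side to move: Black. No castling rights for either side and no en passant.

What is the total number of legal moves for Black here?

Black to move; king on f3.
In check: no.
Legal moves: Kg4, Kf4, Ke4, Kg3, Ke3, Kg2, Kf2, Ke2.
Count: 8.

8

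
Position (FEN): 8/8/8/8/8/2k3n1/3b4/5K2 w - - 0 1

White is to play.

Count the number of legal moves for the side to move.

White to move; king on f1.
In check: yes, from the black knight on g3.
Legal moves: Kg2, Kf2, Kg1.
Count: 3.

3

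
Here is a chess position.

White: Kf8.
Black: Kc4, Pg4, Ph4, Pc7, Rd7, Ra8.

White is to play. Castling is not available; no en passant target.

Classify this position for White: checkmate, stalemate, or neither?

White to move; white king on f8.
In check: yes, from the black rook on a8.
King squares — e7: attacked by Rd7; f7: attacked by Rd7; g7: attacked by Rd7; e8: attacked by Ra8; g8: attacked by Ra8.
Legal moves for White: none.
In check with no legal moves → checkmate.

checkmate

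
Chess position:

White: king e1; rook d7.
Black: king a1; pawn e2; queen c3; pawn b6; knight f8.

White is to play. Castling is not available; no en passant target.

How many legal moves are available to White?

White to move; king on e1.
In check: yes, from the black queen on c3.
Legal moves: Kf2, Kxe2, Rd2.
Count: 3.

3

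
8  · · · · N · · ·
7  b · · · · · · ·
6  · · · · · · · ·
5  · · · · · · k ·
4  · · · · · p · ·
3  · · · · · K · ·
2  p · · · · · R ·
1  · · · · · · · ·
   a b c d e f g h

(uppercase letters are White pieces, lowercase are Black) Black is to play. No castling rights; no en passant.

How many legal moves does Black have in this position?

Black to move; king on g5.
In check: yes, from the white rook on g2.
Legal moves: Kh6, Kh5, Kf5, Kh4.
Count: 4.

4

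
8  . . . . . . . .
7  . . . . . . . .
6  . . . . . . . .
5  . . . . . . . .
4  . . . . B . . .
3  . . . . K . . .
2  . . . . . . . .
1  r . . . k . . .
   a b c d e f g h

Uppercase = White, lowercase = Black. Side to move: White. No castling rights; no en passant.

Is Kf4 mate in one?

no

After Kf4: black king on e1; in check: no.
Black is not in check, so this cannot be checkmate.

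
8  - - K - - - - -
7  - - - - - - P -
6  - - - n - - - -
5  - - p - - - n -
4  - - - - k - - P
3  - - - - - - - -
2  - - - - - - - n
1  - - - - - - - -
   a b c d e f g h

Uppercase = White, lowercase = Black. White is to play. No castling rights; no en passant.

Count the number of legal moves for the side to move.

4

White to move; king on c8.
In check: yes, from the black knight on d6.
Legal moves: Kd8, Kb8, Kd7, Kc7.
Count: 4.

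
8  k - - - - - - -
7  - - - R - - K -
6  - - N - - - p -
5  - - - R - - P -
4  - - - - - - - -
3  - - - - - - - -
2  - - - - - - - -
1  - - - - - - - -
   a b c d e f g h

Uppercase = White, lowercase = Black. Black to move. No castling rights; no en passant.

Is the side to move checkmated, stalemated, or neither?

Black to move; black king on a8.
In check: no.
King squares — a7: attacked by Nc6; b7: attacked by Rd7; b8: attacked by Nc6.
Legal moves for Black: none.
Not in check and no legal moves → stalemate.

stalemate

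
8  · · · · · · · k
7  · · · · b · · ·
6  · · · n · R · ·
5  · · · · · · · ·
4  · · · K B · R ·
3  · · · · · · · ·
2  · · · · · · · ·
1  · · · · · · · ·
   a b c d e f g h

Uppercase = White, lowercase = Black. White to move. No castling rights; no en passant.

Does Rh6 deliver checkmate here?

After Rh6: black king on h8; in check: yes, from the white rook on h6.
King squares — g7: attacked by Rg4; h7: attacked by Be4; g8: attacked by Rg4.
Black has no legal moves → checkmate.

yes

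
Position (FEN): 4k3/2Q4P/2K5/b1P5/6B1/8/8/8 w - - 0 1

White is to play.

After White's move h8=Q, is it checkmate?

yes

After h8=Q: black king on e8; in check: yes, from the white queen on h8.
King squares — d7: attacked by Bg4; e7: attacked by Qc7; f7: attacked by Qc7; d8: attacked by Qc7; f8: attacked by Qh8.
Black has no legal moves → checkmate.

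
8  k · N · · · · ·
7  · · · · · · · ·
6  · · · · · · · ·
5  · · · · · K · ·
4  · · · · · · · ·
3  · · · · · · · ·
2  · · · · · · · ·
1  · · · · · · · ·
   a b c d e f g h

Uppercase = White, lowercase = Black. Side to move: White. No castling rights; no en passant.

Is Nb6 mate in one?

After Nb6: black king on a8; in check: yes, from the white knight on b6.
Black has 3 legal replies: Kb8, Kb7, Ka7.
In check but a legal move exists → not checkmate.

no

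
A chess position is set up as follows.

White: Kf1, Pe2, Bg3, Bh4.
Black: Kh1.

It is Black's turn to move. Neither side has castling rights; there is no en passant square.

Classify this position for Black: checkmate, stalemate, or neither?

Black to move; black king on h1.
In check: no.
King squares — g1: attacked by Kf1; g2: attacked by Kf1; h2: attacked by Bg3.
Legal moves for Black: none.
Not in check and no legal moves → stalemate.

stalemate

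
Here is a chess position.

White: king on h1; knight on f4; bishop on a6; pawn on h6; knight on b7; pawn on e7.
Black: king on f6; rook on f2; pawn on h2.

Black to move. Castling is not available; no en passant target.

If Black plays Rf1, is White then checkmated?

After Rf1: white king on h1; in check: yes, from the black rook on f1.
White has 3 legal replies: Kxh2, Kg2, Bxf1.
In check but a legal move exists → not checkmate.

no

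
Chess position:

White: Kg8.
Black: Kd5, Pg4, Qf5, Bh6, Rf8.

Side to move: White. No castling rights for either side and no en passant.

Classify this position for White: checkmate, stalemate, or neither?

checkmate

White to move; white king on g8.
In check: yes, from the black rook on f8.
King squares — f7: attacked by Qf5; g7: attacked by Bh6; h7: attacked by Qf5; f8: attacked by Qf5; h8: attacked by Rf8.
Legal moves for White: none.
In check with no legal moves → checkmate.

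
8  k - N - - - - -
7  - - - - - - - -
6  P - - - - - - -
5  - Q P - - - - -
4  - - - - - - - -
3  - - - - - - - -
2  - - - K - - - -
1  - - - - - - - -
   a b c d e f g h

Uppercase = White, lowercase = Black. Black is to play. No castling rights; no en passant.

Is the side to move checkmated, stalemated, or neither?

Black to move; black king on a8.
In check: no.
King squares — a7: attacked by Nc8; b7: attacked by Qb5; b8: attacked by Qb5.
Legal moves for Black: none.
Not in check and no legal moves → stalemate.

stalemate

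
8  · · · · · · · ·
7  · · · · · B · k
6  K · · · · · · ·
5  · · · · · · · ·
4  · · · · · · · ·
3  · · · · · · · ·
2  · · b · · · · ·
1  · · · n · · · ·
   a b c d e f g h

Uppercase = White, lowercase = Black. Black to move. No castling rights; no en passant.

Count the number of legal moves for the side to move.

Black to move; king on h7.
In check: no.
Legal moves: Kh8, Kg7, Kh6, Bg6, Bf5, Be4, Ba4, Bd3+, Bb3, Bb1, Ne3, Nc3, Nf2, Nb2.
Count: 14.

14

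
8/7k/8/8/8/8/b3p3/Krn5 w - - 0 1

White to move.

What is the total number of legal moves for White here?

0

White to move; king on a1.
In check: yes, from the black rook on b1.
Legal moves: none.
Count: 0.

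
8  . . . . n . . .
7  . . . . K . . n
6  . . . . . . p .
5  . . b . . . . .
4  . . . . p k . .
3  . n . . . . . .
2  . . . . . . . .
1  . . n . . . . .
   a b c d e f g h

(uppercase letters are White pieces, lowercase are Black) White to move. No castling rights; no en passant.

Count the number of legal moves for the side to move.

5

White to move; king on e7.
In check: yes, from the black bishop on c5.
Legal moves: Kxe8, Kd8, Kf7, Kd7, Ke6.
Count: 5.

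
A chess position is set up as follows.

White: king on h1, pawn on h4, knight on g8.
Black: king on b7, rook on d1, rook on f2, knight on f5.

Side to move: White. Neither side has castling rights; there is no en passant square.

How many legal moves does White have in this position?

0

White to move; king on h1.
In check: yes, from the black rook on d1.
Legal moves: none.
Count: 0.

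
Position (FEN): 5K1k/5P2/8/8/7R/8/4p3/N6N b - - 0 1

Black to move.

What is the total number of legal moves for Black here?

0

Black to move; king on h8.
In check: yes, from the white rook on h4.
Legal moves: none.
Count: 0.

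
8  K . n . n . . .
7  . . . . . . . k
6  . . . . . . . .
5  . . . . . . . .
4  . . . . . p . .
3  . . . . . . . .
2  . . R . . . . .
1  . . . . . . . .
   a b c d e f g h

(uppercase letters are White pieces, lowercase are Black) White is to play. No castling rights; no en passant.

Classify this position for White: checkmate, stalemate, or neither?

White to move; white king on a8.
In check: no.
Legal moves for White: Kb8, Kb7, Rxc8, Rc7+, Rc6, Rc5, Rc4, Rc3, Rh2+, Rg2, Rf2, Re2, Rd2, Rb2, Ra2, Rc1.
White has 16 legal moves and is not in check → neither.

neither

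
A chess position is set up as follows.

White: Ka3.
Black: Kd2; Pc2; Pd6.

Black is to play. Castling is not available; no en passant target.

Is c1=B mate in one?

After c1=B: white king on a3; in check: yes, from the black bishop on c1.
White has 4 legal replies: Kb4, Ka4, Kb3, Ka2.
In check but a legal move exists → not checkmate.

no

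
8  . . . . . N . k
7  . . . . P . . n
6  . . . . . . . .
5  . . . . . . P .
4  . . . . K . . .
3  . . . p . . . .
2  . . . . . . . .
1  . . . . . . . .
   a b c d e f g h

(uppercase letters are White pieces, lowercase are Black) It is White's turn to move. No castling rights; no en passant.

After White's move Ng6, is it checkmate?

no

After Ng6: black king on h8; in check: yes, from the white knight on g6.
Black has 2 legal replies: Kg8, Kg7.
In check but a legal move exists → not checkmate.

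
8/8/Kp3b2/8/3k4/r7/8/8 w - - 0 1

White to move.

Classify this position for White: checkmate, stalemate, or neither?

neither

White to move; white king on a6.
In check: yes, from the black rook on a3.
King squares — a5: attacked by Ra3; b5: available; b6: available; a7: attacked by Ra3; b7: available.
Legal moves for White: Kb7, Kxb6, Kb5.
White is in check but has 3 legal moves → neither.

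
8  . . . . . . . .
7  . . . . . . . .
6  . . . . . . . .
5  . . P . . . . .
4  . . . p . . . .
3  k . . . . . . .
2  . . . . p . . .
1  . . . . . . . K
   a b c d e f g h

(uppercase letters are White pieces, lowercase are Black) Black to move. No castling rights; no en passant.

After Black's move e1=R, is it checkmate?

After e1=R: white king on h1; in check: yes, from the black rook on e1.
White has 2 legal replies: Kh2, Kg2.
In check but a legal move exists → not checkmate.

no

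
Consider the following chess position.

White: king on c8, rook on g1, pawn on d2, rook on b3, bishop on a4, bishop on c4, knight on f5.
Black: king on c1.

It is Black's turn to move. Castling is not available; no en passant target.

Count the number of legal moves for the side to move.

Black to move; king on c1.
In check: yes, from the white rook on g1.
Legal moves: Kxd2, Kc2.
Count: 2.

2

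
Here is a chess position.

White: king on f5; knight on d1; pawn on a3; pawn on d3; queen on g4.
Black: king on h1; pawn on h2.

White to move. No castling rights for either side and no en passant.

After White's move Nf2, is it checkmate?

yes

After Nf2: black king on h1; in check: yes, from the white knight on f2.
King squares — g1: attacked by Qg4; g2: attacked by Qg4; h2: own pawn.
Black has no legal moves → checkmate.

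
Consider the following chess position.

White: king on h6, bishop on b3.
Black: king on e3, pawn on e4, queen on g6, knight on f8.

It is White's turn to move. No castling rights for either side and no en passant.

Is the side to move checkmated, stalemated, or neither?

checkmate

White to move; white king on h6.
In check: yes, from the black queen on g6.
King squares — g5: attacked by Qg6; h5: attacked by Qg6; g6: attacked by Nf8; g7: attacked by Qg6; h7: attacked by Qg6.
Legal moves for White: none.
In check with no legal moves → checkmate.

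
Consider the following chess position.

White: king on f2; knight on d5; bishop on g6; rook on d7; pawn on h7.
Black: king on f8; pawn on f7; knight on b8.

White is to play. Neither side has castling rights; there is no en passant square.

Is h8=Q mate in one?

After h8=Q: black king on f8; in check: yes, from the white queen on h8.
King squares — e7: attacked by Nd5; f7: own pawn; g7: attacked by Qh8; e8: attacked by Qh8; g8: attacked by Qh8.
Black has no legal moves → checkmate.

yes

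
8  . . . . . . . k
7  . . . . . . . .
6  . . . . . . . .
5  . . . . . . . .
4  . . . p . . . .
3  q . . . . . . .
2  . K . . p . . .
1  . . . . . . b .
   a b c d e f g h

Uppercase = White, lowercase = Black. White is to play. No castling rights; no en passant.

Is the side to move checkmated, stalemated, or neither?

White to move; white king on b2.
In check: yes, from the black queen on a3.
King squares — a1: attacked by Qa3; b1: available; c1: attacked by Qa3; a2: attacked by Qa3; c2: available; a3: available; b3: attacked by Qa3; c3: attacked by Qa3.
Legal moves for White: Kxa3, Kc2, Kb1.
White is in check but has 3 legal moves → neither.

neither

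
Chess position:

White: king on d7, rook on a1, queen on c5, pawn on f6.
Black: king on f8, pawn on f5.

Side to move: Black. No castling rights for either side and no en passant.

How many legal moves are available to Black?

2

Black to move; king on f8.
In check: yes, from the white queen on c5.
Legal moves: Kg8, Kf7.
Count: 2.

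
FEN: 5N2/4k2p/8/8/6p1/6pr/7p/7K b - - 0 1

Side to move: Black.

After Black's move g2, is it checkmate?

no

After g2: white king on h1; in check: yes, from the black pawn on g2.
White has 1 legal reply: Kxg2.
In check but a legal move exists → not checkmate.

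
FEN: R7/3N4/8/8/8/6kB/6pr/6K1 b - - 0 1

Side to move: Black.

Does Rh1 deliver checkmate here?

yes

After Rh1: white king on g1; in check: yes, from the black rook on h1.
King squares — f1: attacked by Rh1; h1: attacked by Pg2; f2: attacked by Kg3; g2: attacked by Kg3; h2: attacked by Rh1.
White has no legal moves → checkmate.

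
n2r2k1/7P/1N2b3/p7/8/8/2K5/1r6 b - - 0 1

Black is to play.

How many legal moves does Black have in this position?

5

Black to move; king on g8.
In check: yes, from the white pawn on h7.
Legal moves: Kh8, Kf8, Kxh7, Kg7, Kf7.
Count: 5.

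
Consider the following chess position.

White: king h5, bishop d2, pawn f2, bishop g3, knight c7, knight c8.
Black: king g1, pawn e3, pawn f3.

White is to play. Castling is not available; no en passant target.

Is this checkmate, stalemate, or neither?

White to move; white king on h5.
In check: no.
Legal moves for White include: Ne7, Na7, Nd6, Nb6, Ne8, Na8, Ne6, Na6, Nd5, Nb5, Kh6, Kg6, Kg5, Kh4, Kg4, Bd6, Be5, Bh4, ... (list truncated; more exist).
White has legal moves and is not in check → neither.

neither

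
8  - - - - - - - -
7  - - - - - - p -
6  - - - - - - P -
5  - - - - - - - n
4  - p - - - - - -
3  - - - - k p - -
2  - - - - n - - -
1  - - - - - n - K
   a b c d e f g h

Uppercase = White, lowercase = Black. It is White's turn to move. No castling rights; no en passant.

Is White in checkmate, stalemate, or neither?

stalemate

White to move; white king on h1.
In check: no.
King squares — g1: attacked by Ne2; g2: attacked by Pf3; h2: attacked by Nf1.
Legal moves for White: none.
Not in check and no legal moves → stalemate.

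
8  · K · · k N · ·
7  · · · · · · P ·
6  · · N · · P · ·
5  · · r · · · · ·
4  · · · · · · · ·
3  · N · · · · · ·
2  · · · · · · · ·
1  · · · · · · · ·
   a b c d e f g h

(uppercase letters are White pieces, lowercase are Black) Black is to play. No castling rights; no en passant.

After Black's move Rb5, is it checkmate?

After Rb5: white king on b8; in check: yes, from the black rook on b5.
White has 4 legal replies: Kc8, Ka8, Kc7, Ka7.
In check but a legal move exists → not checkmate.

no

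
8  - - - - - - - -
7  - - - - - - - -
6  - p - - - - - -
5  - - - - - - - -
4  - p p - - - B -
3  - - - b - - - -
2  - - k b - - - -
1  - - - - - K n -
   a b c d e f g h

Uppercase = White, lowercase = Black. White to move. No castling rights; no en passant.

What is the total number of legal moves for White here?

White to move; king on f1.
In check: yes, from the black bishop on d3.
Legal moves: Kg2, Kf2, Kxg1, Be2.
Count: 4.

4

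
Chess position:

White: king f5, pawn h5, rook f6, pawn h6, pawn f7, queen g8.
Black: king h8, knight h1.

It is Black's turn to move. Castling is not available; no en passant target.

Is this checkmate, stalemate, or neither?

Black to move; black king on h8.
In check: yes, from the white queen on g8.
King squares — g7: attacked by Ph6; h7: attacked by Qg8; g8: attacked by Pf7.
Legal moves for Black: none.
In check with no legal moves → checkmate.

checkmate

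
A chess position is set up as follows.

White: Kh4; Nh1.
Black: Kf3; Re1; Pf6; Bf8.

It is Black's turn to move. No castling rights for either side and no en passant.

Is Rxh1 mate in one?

After Rxh1: white king on h4; in check: yes, from the black rook on h1.
King squares — g3: attacked by Kf3; h3: attacked by Rh1; g4: attacked by Kf3; g5: attacked by Pf6; h5: attacked by Rh1.
White has no legal moves → checkmate.

yes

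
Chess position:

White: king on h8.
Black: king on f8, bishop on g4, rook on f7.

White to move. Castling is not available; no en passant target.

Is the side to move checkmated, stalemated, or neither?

White to move; white king on h8.
In check: no.
King squares — g7: attacked by Rf7; h7: attacked by Rf7; g8: attacked by Kf8.
Legal moves for White: none.
Not in check and no legal moves → stalemate.

stalemate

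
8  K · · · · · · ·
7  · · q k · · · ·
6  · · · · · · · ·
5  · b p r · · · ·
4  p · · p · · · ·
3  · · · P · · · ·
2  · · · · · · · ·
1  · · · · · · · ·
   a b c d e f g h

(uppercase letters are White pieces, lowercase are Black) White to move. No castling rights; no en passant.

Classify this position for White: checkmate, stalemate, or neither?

stalemate

White to move; white king on a8.
In check: no.
King squares — a7: attacked by Qc7; b7: attacked by Qc7; b8: attacked by Qc7.
Legal moves for White: none.
Not in check and no legal moves → stalemate.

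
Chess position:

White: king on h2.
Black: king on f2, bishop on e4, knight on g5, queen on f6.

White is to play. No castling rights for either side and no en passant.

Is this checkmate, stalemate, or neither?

stalemate

White to move; white king on h2.
In check: no.
King squares — g1: attacked by Kf2; h1: attacked by Be4; g2: attacked by Kf2; g3: attacked by Kf2; h3: attacked by Ng5.
Legal moves for White: none.
Not in check and no legal moves → stalemate.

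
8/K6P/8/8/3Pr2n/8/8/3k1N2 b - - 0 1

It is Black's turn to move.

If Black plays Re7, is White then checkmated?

no

After Re7: white king on a7; in check: yes, from the black rook on e7.
White has 4 legal replies: Kb8, Ka8, Kb6, Ka6.
In check but a legal move exists → not checkmate.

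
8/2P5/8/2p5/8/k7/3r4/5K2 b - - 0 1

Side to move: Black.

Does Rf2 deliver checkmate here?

After Rf2: white king on f1; in check: yes, from the black rook on f2.
White has 3 legal replies: Kxf2, Kg1, Ke1.
In check but a legal move exists → not checkmate.

no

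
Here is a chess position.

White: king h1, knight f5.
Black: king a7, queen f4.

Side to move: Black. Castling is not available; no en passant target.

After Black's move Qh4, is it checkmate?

After Qh4: white king on h1; in check: yes, from the black queen on h4.
White has 3 legal replies: Kg2, Kg1, Nxh4.
In check but a legal move exists → not checkmate.

no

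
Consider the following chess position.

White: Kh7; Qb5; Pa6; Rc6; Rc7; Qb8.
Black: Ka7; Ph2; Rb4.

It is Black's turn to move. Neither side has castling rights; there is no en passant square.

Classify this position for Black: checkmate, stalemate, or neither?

checkmate

Black to move; black king on a7.
In check: yes, from the white rook on c7 and the white queen on b8.
King squares — a6: attacked by Qb5; b6: attacked by Qb5; b7: attacked by Qb5; a8: attacked by Qb8; b8: attacked by Qb5.
Legal moves for Black: none.
In check with no legal moves → checkmate.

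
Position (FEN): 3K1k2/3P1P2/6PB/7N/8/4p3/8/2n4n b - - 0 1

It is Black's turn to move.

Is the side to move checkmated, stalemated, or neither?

Black to move; black king on f8.
In check: yes, from the white bishop on h6.
King squares — e7: attacked by Kd8; f7: attacked by Pg6; g7: attacked by Nh5; e8: attacked by Pd7; g8: attacked by Pf7.
Legal moves for Black: none.
In check with no legal moves → checkmate.

checkmate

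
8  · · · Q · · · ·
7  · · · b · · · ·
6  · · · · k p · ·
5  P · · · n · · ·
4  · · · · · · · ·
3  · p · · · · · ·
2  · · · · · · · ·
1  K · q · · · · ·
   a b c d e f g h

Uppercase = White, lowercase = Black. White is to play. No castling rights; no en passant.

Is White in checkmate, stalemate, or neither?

checkmate

White to move; white king on a1.
In check: yes, from the black queen on c1.
King squares — b1: attacked by Qc1; a2: attacked by Pb3; b2: attacked by Qc1.
Legal moves for White: none.
In check with no legal moves → checkmate.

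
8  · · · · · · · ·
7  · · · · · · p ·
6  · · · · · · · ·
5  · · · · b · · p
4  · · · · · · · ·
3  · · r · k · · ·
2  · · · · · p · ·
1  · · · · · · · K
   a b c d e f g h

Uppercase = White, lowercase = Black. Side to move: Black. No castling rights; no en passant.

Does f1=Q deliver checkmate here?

After f1=Q: white king on h1; in check: yes, from the black queen on f1.
King squares — g1: attacked by Qf1; g2: attacked by Qf1; h2: attacked by Be5.
White has no legal moves → checkmate.

yes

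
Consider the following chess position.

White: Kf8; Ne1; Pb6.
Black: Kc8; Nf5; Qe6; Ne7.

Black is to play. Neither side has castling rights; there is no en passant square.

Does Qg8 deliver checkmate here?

yes

After Qg8: white king on f8; in check: yes, from the black queen on g8.
King squares — e7: attacked by Nf5; f7: attacked by Qg8; g7: attacked by Nf5; e8: attacked by Qg8; g8: attacked by Ne7.
White has no legal moves → checkmate.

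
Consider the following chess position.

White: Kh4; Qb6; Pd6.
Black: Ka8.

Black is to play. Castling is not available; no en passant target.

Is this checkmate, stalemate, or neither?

Black to move; black king on a8.
In check: no.
King squares — a7: attacked by Qb6; b7: attacked by Qb6; b8: attacked by Qb6.
Legal moves for Black: none.
Not in check and no legal moves → stalemate.

stalemate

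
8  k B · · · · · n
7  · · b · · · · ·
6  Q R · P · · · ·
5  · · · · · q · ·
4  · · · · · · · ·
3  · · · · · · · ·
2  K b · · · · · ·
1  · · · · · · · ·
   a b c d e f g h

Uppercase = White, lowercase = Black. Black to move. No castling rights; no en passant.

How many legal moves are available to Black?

Black to move; king on a8.
In check: yes, from the white queen on a6.
Legal moves: none.
Count: 0.

0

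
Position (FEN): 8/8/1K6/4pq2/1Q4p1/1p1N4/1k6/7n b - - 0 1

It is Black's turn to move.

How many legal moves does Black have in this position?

Black to move; king on b2.
In check: yes, from the white knight on d3.
Legal moves: Kc2, Ka2, Kb1, Ka1, Qxd3.
Count: 5.

5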